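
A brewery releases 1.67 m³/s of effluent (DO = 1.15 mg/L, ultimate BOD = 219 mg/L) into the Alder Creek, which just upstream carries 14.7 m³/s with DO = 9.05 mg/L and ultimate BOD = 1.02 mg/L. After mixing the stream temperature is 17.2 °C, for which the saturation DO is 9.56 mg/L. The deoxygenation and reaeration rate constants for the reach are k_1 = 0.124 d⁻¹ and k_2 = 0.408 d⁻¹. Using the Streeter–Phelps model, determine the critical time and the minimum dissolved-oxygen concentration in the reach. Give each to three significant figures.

Mixed DO = (14.7×9.05 + 1.67×1.15)/(14.7+1.67) = 135.0/16.37 = 8.244 mg/L.
Mixed L₀ = (14.7×1.02 + 1.67×219)/(16.37) = 380.7/16.37 = 23.26 mg/L.
Initial deficit D₀ = C_s − DO₀ = 9.56 − 8.244 = 1.316 mg/L.
t_c = (1/0.2840) ln[(0.408/0.124)(1 − 1.316×0.2840/(0.124×23.26))] = 3.521 × ln(2.864) = 3.705 d.
D_c = (0.124/0.408) × 23.26 × e^(−0.124×3.705) = 0.3039 × 23.26 × 0.6317 = 4.465 mg/L.
Minimum DO = 9.56 − 4.465 = 5.095 mg/L.

t_c ≈ 3.70 d; minimum DO ≈ 5.10 mg/L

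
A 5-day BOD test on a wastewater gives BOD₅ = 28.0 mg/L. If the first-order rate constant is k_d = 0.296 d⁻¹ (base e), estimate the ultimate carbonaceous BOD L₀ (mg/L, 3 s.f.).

BOD₅ = L₀(1 − e^(−5k_d)) ⇒ L₀ = BOD₅ / (1 − e^(−5×0.296))
= 28.0 / (1 − 0.2276) = 28.0 / 0.7724 = 36.25 mg/L.

L₀ ≈ 36.3 mg/L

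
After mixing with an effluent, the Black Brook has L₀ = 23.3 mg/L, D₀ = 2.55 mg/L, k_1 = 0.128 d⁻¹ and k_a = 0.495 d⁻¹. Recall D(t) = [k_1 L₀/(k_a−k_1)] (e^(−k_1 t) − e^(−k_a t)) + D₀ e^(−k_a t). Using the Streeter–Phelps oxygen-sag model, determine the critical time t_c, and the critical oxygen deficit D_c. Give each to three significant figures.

t_c ≈ 2.66 d; D_c ≈ 4.29 mg/L

With k_a/k_1 = 3.867 and 1 − D₀(k_a−k_1)/(k_1 L₀) = 0.6862,
t_c = ln(3.867 × 0.6862) / (0.495 − 0.128) = ln(2.654) / 0.3670 = 0.9760/0.3670 = 2.659 d.
D_c = (k_1/k_a) L₀ e^(−k_1 t_c) = (0.128/0.495) × 23.3 × e^(−0.128×2.659) = 0.2586 × 23.3 × 0.7115 = 4.287 mg/L.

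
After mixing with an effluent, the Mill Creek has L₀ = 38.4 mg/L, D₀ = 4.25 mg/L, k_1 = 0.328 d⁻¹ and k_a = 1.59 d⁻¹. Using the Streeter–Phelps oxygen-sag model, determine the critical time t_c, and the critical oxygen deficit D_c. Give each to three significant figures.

t_c ≈ 0.811 d; D_c ≈ 6.07 mg/L

t_c = [1/(k_a−k_1)] ln[(k_a/k_1)(1 − D₀(k_a−k_1)/(k_1 L₀))]
= [1/(1.59−0.328)] ln[(1.59/0.328)(1 − 4.25×1.262/(0.328×38.4))]
= (1/1.262) ln[4.848 × 0.5742] = 0.7924 × ln(2.783) = 0.7924 × 1.024 = 0.8111 d.
L(t_c) = L₀ e^(−k_1 t_c) = 38.4 × 0.7664 = 29.43 mg/L, and at the critical point k_a D_c = k_1 L, so D_c = (0.328/1.59) × 29.43 = 6.071 mg/L.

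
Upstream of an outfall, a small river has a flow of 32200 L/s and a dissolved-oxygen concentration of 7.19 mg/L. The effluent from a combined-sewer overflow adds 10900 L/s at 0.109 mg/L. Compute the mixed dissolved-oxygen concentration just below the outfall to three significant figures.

5.40 mg/L

Flow-weighted mixing: C = (Q_r C_r + Q_w C_w)/(Q_r + Q_w)
= (32200×7.19 + 10900×0.109)/(32200 + 10900) = 232700/43100 = 5.399 mg/L.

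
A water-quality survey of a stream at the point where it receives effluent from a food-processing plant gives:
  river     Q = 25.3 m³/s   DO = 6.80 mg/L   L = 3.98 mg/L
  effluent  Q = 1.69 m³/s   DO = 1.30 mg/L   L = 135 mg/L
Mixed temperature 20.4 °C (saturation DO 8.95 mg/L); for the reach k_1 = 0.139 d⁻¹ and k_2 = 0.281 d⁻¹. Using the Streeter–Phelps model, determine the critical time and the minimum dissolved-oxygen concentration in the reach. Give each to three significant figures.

t_c ≈ 3.30 d; minimum DO ≈ 5.14 mg/L

Mixed DO = (25.3×6.80 + 1.69×1.30)/(25.3+1.69) = 174.2/26.99 = 6.456 mg/L.
Mixed L₀ = (25.3×3.98 + 1.69×135)/(26.99) = 328.8/26.99 = 12.18 mg/L.
Initial deficit D₀ = C_s − DO₀ = 8.95 − 6.456 = 2.494 mg/L.
t_c = (1/0.1420) ln[(0.281/0.139)(1 − 2.494×0.1420/(0.139×12.18))] = 7.042 × ln(1.599) = 3.304 d.
D_c = (0.139/0.281) × 12.18 × e^(−0.139×3.304) = 0.4947 × 12.18 × 0.6317 = 3.807 mg/L.
Minimum DO = 8.95 − 3.807 = 5.143 mg/L.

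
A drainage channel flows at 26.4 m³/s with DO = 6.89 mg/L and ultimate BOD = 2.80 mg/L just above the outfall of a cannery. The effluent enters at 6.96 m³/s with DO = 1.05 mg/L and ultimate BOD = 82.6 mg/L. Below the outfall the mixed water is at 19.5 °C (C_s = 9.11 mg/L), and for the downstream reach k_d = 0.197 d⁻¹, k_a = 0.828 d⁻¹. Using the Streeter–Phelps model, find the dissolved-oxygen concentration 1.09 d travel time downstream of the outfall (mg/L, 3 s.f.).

Mixed DO = (26.4×6.89 + 6.96×1.05)/(26.4+6.96) = 189.2/33.36 = 5.672 mg/L.
Mixed L₀ = (26.4×2.80 + 6.96×82.6)/(33.36) = 648.8/33.36 = 19.45 mg/L.
Initial deficit D₀ = C_s − DO₀ = 9.11 − 5.672 = 3.438 mg/L.
D(1.09) = [0.197×19.45/(0.828−0.197)](e^(−0.197×1.09) − e^(−0.828×1.09)) + 3.438 e^(−0.828×1.09)
= 6.072 × (0.8068 − 0.4055) + 3.438 × 0.4055 = 3.831 mg/L.
DO = 9.11 − 3.831 = 5.279 mg/L.

DO ≈ 5.28 mg/L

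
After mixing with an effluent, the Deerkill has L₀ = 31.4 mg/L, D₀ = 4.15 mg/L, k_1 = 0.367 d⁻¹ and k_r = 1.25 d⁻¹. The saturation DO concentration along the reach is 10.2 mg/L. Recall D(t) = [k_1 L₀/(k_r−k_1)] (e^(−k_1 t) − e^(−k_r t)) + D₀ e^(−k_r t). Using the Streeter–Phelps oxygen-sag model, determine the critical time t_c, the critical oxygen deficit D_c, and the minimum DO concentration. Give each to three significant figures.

t_c ≈ 0.955 d; D_c ≈ 6.49 mg/L; min DO ≈ 3.71 mg/L

At the critical point dD/dt = 0, so k_1 L₀ e^(−k_1 t) = k_r D. Substituting D(t) from the Streeter–Phelps equation and solving for t gives
t_c = ln[(k_r/k_1)(1 − D₀(k_r−k_1)/(k_1 L₀))] / (k_r−k_1).
Here k_r−k_1 = 0.8830 d⁻¹ and 1 − D₀(k_r−k_1)/(k_1 L₀) = 1 − 4.15×0.8830/(0.367×31.4) = 0.6820, so
t_c = ln(3.406 × 0.6820) / 0.8830 = 0.8428 / 0.8830 = 0.9545 d.
D_c = (k_1/k_r) L₀ e^(−k_1 t_c) = (0.367/1.25) × 31.4 × e^(−0.367×0.9545) = 0.2936 × 31.4 × 0.7045 = 6.495 mg/L.
Minimum DO = C_s − D_c = 10.2 − 6.495 = 3.705 mg/L.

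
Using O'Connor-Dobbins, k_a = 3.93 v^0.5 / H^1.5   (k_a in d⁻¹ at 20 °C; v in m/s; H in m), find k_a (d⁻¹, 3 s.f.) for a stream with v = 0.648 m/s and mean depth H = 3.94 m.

k_a = 3.93 × 0.648^0.5 / 3.94^1.5 = 3.93 × 0.8050 / 7.821 = 0.4045 d⁻¹.

k_a ≈ 0.405 d⁻¹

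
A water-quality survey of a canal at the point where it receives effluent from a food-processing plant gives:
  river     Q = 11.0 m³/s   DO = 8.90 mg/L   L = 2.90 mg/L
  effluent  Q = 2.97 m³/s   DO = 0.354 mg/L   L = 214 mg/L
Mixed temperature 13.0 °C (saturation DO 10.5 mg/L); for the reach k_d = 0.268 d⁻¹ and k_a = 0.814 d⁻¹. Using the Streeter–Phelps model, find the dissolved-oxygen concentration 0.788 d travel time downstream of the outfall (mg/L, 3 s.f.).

DO ≈ 2.06 mg/L

Mixed DO = (11.0×8.90 + 2.97×0.354)/(11.0+2.97) = 98.95/13.97 = 7.083 mg/L.
Mixed L₀ = (11.0×2.90 + 2.97×214)/(13.97) = 667.5/13.97 = 47.78 mg/L.
Initial deficit D₀ = C_s − DO₀ = 10.5 − 7.083 = 3.417 mg/L.
D(0.788) = [0.268×47.78/(0.814−0.268)](e^(−0.268×0.788) − e^(−0.814×0.788)) + 3.417 e^(−0.814×0.788)
= 23.45 × (0.8096 − 0.5265) + 3.417 × 0.5265 = 8.438 mg/L.
DO = 10.5 − 8.438 = 2.062 mg/L.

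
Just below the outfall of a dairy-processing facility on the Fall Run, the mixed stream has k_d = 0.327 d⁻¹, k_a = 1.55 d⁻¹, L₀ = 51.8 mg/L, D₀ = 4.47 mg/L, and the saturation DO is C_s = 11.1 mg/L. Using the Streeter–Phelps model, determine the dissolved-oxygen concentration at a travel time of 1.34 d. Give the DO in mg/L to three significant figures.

k_d L₀/(k_a−k_d) = 0.327×51.8/(1.55−0.327) = 16.94/1.223 = 13.85 mg/L.
e^(−k_d t) = e^(−0.327×1.340) = 0.6452; e^(−k_a t) = e^(−1.55×1.340) = 0.1253.
D = 13.85 × (0.6452 − 0.1253) + 4.47 × 0.1253 = 7.201 + 0.5601 = 7.761 mg/L.
DO = C_s − D = 11.1 − 7.761 = 3.339 mg/L.

DO ≈ 3.34 mg/L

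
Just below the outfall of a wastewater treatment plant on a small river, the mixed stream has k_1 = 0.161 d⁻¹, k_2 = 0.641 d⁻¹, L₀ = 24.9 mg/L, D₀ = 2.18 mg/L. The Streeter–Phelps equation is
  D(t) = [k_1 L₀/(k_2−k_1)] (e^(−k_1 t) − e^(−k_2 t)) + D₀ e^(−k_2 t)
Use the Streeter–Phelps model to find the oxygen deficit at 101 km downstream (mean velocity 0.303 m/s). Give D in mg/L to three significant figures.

Travel time t = x/v = 101 km / (0.303 m/s) = 101000 m / 0.303 m/s = 333300 s = 3.858 d.
k_1 L₀/(k_2−k_1) = 0.161×24.9/(0.641−0.161) = 4.009/0.4800 = 8.352 mg/L.
e^(−k_1 t) = e^(−0.161×3.858) = 0.5373; e^(−k_2 t) = e^(−0.641×3.858) = 0.08433.
D = 8.352 × (0.5373 − 0.08433) + 2.18 × 0.08433 = 3.783 + 0.1838 = 3.967 mg/L.

D ≈ 3.97 mg/L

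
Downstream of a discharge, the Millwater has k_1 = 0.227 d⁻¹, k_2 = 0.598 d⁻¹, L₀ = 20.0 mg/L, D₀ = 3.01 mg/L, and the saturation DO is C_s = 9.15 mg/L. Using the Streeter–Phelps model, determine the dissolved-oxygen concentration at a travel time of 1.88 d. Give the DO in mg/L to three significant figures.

k_1 L₀/(k_2−k_1) = 0.227×20.0/(0.598−0.227) = 4.540/0.3710 = 12.24 mg/L.
e^(−k_1 t) = e^(−0.227×1.880) = 0.6526; e^(−k_2 t) = e^(−0.598×1.880) = 0.3249.
D = 12.24 × (0.6526 − 0.3249) + 3.01 × 0.3249 = 4.010 + 0.9779 = 4.988 mg/L.
DO = C_s − D = 9.15 − 4.988 = 4.162 mg/L.

DO ≈ 4.16 mg/L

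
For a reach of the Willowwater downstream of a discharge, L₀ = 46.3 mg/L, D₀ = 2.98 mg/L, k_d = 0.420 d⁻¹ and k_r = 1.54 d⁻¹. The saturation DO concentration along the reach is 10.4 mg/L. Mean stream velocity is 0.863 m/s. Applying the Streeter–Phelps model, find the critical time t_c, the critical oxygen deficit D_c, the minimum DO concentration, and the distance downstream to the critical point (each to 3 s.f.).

t_c ≈ 0.992 d; D_c ≈ 8.32 mg/L; min DO ≈ 2.08 mg/L; x_c ≈ 74.0 km

t_c = [1/(k_r−k_d)] ln[(k_r/k_d)(1 − D₀(k_r−k_d)/(k_d L₀))]
= [1/(1.54−0.420)] ln[(1.54/0.420)(1 − 2.98×1.120/(0.420×46.3))]
= (1/1.120) ln[3.667 × 0.8284] = 0.8929 × ln(3.037) = 0.8929 × 1.111 = 0.9919 d.
L(t_c) = L₀ e^(−k_d t_c) = 46.3 × 0.6593 = 30.52 mg/L, and at the critical point k_r D_c = k_d L, so D_c = (0.420/1.54) × 30.52 = 8.325 mg/L.
Minimum DO = C_s − D_c = 10.4 − 8.325 = 2.075 mg/L.
x_c = v t_c = 0.863 m/s × 0.9919 d × 86400 s/d = 73960 m ≈ 74.0 km.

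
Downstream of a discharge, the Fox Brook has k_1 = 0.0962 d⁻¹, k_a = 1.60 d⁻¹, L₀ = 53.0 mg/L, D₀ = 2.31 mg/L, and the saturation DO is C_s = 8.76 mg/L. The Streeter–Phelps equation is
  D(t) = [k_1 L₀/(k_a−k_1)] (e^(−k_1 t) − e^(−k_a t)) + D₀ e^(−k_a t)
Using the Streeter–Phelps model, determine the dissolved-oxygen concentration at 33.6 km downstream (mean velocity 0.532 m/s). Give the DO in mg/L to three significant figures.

DO ≈ 5.94 mg/L

Travel time t = x/v = 33.6 km / (0.532 m/s) = 33600 m / 0.532 m/s = 63160 s = 0.7310 d.
k_1 L₀/(k_a−k_1) = 0.0962×53.0/(1.60−0.0962) = 5.099/1.504 = 3.390 mg/L.
e^(−k_1 t) = e^(−0.0962×0.7310) = 0.9321; e^(−k_a t) = e^(−1.60×0.7310) = 0.3105.
D = 3.390 × (0.9321 − 0.3105) + 2.31 × 0.3105 = 2.108 + 0.7172 = 2.825 mg/L.
DO = C_s − D = 8.76 − 2.825 = 5.935 mg/L.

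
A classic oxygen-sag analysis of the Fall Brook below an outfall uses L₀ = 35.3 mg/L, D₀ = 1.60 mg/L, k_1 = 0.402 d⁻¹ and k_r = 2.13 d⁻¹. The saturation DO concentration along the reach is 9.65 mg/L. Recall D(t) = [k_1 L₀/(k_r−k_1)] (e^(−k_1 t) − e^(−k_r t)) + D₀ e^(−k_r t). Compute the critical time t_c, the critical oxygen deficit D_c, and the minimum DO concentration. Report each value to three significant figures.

t_c ≈ 0.840 d; D_c ≈ 4.75 mg/L; min DO ≈ 4.90 mg/L

At the critical point dD/dt = 0, so k_1 L₀ e^(−k_1 t) = k_r D. Substituting D(t) from the Streeter–Phelps equation and solving for t gives
t_c = ln[(k_r/k_1)(1 − D₀(k_r−k_1)/(k_1 L₀))] / (k_r−k_1).
Here k_r−k_1 = 1.728 d⁻¹ and 1 − D₀(k_r−k_1)/(k_1 L₀) = 1 − 1.60×1.728/(0.402×35.3) = 0.8052, so
t_c = ln(5.299 × 0.8052) / 1.728 = 1.451 / 1.728 = 0.8395 d.
D_c = (k_1/k_r) L₀ e^(−k_1 t_c) = (0.402/2.13) × 35.3 × e^(−0.402×0.8395) = 0.1887 × 35.3 × 0.7136 = 4.754 mg/L.
Minimum DO = C_s − D_c = 9.65 − 4.754 = 4.896 mg/L.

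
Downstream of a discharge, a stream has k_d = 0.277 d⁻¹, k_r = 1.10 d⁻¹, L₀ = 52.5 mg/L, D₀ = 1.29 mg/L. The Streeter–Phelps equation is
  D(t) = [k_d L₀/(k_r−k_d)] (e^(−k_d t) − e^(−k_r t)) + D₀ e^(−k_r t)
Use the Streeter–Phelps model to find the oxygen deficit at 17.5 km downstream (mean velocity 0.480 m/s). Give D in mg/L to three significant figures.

D ≈ 5.42 mg/L

Travel time t = x/v = 17.5 km / (0.480 m/s) = 17500 m / 0.480 m/s = 36460 s = 0.4220 d.
k_d L₀/(k_r−k_d) = 0.277×52.5/(1.10−0.277) = 14.54/0.8230 = 17.67 mg/L.
e^(−k_d t) = e^(−0.277×0.4220) = 0.8897; e^(−k_r t) = e^(−1.10×0.4220) = 0.6287.
D = 17.67 × (0.8897 − 0.6287) + 1.29 × 0.6287 = 4.612 + 0.8110 = 5.423 mg/L.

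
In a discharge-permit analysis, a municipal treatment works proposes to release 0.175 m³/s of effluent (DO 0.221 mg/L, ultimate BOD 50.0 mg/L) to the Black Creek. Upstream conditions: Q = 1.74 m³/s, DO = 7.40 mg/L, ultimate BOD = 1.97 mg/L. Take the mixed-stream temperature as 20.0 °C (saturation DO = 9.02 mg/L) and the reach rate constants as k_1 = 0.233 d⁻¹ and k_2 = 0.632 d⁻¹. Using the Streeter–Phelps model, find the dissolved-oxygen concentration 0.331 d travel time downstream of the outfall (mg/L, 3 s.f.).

Mixed DO = (1.74×7.40 + 0.175×0.221)/(1.74+0.175) = 12.91/1.915 = 6.744 mg/L.
Mixed L₀ = (1.74×1.97 + 0.175×50.0)/(1.915) = 12.18/1.915 = 6.359 mg/L.
Initial deficit D₀ = C_s − DO₀ = 9.02 − 6.744 = 2.276 mg/L.
D(0.331) = [0.233×6.359/(0.632−0.233)](e^(−0.233×0.331) − e^(−0.632×0.331)) + 2.276 e^(−0.632×0.331)
= 3.713 × (0.9258 − 0.8112) + 2.276 × 0.8112 = 2.272 mg/L.
DO = 9.02 − 2.272 = 6.748 mg/L.

DO ≈ 6.75 mg/L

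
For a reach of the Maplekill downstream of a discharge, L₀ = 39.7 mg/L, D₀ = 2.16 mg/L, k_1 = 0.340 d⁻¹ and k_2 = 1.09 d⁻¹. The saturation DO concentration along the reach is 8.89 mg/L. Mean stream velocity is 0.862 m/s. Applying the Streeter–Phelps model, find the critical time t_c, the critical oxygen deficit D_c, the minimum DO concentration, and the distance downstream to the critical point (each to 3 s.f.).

At the critical point dD/dt = 0, so k_1 L₀ e^(−k_1 t) = k_2 D. Substituting D(t) from the Streeter–Phelps equation and solving for t gives
t_c = ln[(k_2/k_1)(1 − D₀(k_2−k_1)/(k_1 L₀))] / (k_2−k_1).
Here k_2−k_1 = 0.7500 d⁻¹ and 1 − D₀(k_2−k_1)/(k_1 L₀) = 1 − 2.16×0.7500/(0.340×39.7) = 0.8800, so
t_c = ln(3.206 × 0.8800) / 0.7500 = 1.037 / 0.7500 = 1.383 d.
L(t_c) = L₀ e^(−k_1 t_c) = 39.7 × 0.6249 = 24.81 mg/L, and at the critical point k_2 D_c = k_1 L, so D_c = (0.340/1.09) × 24.81 = 7.738 mg/L.
Minimum DO = C_s − D_c = 8.89 − 7.738 = 1.152 mg/L.
x_c = v t_c = 0.862 m/s × 1.383 d × 86400 s/d = 103000 m ≈ 103 km.

t_c ≈ 1.38 d; D_c ≈ 7.74 mg/L; min DO ≈ 1.15 mg/L; x_c ≈ 103 km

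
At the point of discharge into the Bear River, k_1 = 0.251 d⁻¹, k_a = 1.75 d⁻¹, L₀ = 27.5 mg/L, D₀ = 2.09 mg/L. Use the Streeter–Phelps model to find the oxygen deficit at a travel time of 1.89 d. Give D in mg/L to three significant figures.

D ≈ 2.77 mg/L

k_1 L₀/(k_a−k_1) = 0.251×27.5/(1.75−0.251) = 6.902/1.499 = 4.605 mg/L.
e^(−k_1 t) = e^(−0.251×1.890) = 0.6223; e^(−k_a t) = e^(−1.75×1.890) = 0.03661.
D = 4.605 × (0.6223 − 0.03661) + 2.09 × 0.03661 = 2.697 + 0.07651 = 2.773 mg/L.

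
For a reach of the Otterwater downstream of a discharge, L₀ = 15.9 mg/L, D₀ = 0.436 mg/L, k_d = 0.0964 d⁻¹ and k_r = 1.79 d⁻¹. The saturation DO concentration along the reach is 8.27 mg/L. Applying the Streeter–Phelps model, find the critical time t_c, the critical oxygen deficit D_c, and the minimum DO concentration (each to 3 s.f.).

t_c ≈ 1.34 d; D_c ≈ 0.753 mg/L; min DO ≈ 7.52 mg/L

t_c = [1/(k_r−k_d)] ln[(k_r/k_d)(1 − D₀(k_r−k_d)/(k_d L₀))]
= [1/(1.79−0.0964)] ln[(1.79/0.0964)(1 − 0.436×1.694/(0.0964×15.9))]
= (1/1.694) ln[18.57 × 0.5182] = 0.5905 × ln(9.623) = 0.5905 × 2.264 = 1.337 d.
L(t_c) = L₀ e^(−k_d t_c) = 15.9 × 0.8791 = 13.98 mg/L, and at the critical point k_r D_c = k_d L, so D_c = (0.0964/1.79) × 13.98 = 0.7527 mg/L.
Minimum DO = C_s − D_c = 8.27 − 0.7527 = 7.517 mg/L.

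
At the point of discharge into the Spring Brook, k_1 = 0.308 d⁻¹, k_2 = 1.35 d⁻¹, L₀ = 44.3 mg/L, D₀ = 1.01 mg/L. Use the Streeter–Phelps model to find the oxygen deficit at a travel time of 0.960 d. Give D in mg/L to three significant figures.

k_1 L₀/(k_2−k_1) = 0.308×44.3/(1.35−0.308) = 13.64/1.042 = 13.09 mg/L.
e^(−k_1 t) = e^(−0.308×0.9600) = 0.7440; e^(−k_2 t) = e^(−1.35×0.9600) = 0.2736.
D = 13.09 × (0.7440 − 0.2736) + 1.01 × 0.2736 = 6.160 + 0.2764 = 6.436 mg/L.

D ≈ 6.44 mg/L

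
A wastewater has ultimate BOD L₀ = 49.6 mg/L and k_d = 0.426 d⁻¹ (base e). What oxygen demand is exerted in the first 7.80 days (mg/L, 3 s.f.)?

y ≈ 47.8 mg/L

y_t = L₀(1 − e^(−k_d t)) = 49.6 × (1 − e^(−0.426×7.80))
= 49.6 × (1 − 0.03605) = 49.6 × 0.9639 = 47.81 mg/L.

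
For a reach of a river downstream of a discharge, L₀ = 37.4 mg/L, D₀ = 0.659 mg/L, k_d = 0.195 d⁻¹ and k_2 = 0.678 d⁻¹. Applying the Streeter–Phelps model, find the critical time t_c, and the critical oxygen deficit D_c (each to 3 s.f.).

t_c ≈ 2.49 d; D_c ≈ 6.62 mg/L

t_c = [1/(k_2−k_d)] ln[(k_2/k_d)(1 − D₀(k_2−k_d)/(k_d L₀))]
= [1/(0.678−0.195)] ln[(0.678/0.195)(1 − 0.659×0.4830/(0.195×37.4))]
= (1/0.4830) ln[3.477 × 0.9564] = 2.070 × ln(3.325) = 2.070 × 1.202 = 2.488 d.
L(t_c) = L₀ e^(−k_d t_c) = 37.4 × 0.6156 = 23.03 mg/L, and at the critical point k_2 D_c = k_d L, so D_c = (0.195/0.678) × 23.03 = 6.622 mg/L.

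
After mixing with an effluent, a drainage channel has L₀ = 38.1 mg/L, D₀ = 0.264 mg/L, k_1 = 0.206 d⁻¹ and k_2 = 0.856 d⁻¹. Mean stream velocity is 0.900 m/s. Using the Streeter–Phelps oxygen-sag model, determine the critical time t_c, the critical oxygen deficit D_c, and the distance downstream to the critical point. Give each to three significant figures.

t_c ≈ 2.16 d; D_c ≈ 5.88 mg/L; x_c ≈ 168 km

t_c = [1/(k_2−k_1)] ln[(k_2/k_1)(1 − D₀(k_2−k_1)/(k_1 L₀))]
= [1/(0.856−0.206)] ln[(0.856/0.206)(1 − 0.264×0.6500/(0.206×38.1))]
= (1/0.6500) ln[4.155 × 0.9781] = 1.538 × ln(4.064) = 1.538 × 1.402 = 2.157 d.
L(t_c) = L₀ e^(−k_1 t_c) = 38.1 × 0.6412 = 24.43 mg/L, and at the critical point k_2 D_c = k_1 L, so D_c = (0.206/0.856) × 24.43 = 5.879 mg/L.
x_c = v t_c = 0.900 m/s × 2.157 d × 86400 s/d = 167800 m ≈ 168 km.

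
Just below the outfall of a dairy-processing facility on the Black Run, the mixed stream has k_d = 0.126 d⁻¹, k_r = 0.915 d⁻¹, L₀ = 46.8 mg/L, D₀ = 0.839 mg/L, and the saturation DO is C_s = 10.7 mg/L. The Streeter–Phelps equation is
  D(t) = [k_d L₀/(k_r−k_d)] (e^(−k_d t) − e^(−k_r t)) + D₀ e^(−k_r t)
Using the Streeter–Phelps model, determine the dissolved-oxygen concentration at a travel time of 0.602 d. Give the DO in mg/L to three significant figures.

k_d L₀/(k_r−k_d) = 0.126×46.8/(0.915−0.126) = 5.897/0.7890 = 7.474 mg/L.
e^(−k_d t) = e^(−0.126×0.6020) = 0.9270; e^(−k_r t) = e^(−0.915×0.6020) = 0.5765.
D = 7.474 × (0.9270 − 0.5765) + 0.839 × 0.5765 = 2.619 + 0.4837 = 3.103 mg/L.
DO = C_s − D = 10.7 − 3.103 = 7.597 mg/L.

DO ≈ 7.60 mg/L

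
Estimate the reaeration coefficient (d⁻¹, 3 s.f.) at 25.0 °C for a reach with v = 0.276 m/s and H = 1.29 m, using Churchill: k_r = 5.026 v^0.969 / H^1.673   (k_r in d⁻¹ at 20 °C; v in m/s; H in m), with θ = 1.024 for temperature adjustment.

k_r(20) = 5.026 × 0.276^0.969 / 1.29^1.673 = 5.026 × 0.2872 / 1.531 = 0.9429 d⁻¹.
k_r(25.0) = 0.9429 × 1.024^(25.0−20) = 0.9429 × 1.126 = 1.062 d⁻¹.

k_r ≈ 1.06 d⁻¹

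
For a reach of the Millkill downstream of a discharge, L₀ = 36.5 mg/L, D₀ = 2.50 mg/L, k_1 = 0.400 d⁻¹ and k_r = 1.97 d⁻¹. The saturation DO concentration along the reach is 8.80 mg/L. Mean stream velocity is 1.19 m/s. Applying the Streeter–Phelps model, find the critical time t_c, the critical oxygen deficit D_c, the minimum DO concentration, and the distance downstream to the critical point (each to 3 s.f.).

t_c ≈ 0.816 d; D_c ≈ 5.35 mg/L; min DO ≈ 3.45 mg/L; x_c ≈ 83.9 km

t_c = [1/(k_r−k_1)] ln[(k_r/k_1)(1 − D₀(k_r−k_1)/(k_1 L₀))]
= [1/(1.97−0.400)] ln[(1.97/0.400)(1 − 2.50×1.570/(0.400×36.5))]
= (1/1.570) ln[4.925 × 0.7312] = 0.6369 × ln(3.601) = 0.6369 × 1.281 = 0.8161 d.
D_c = (k_1/k_r) L₀ e^(−k_1 t_c) = (0.400/1.97) × 36.5 × e^(−0.400×0.8161) = 0.2030 × 36.5 × 0.7215 = 5.347 mg/L.
Minimum DO = C_s − D_c = 8.80 − 5.347 = 3.453 mg/L.
x_c = v t_c = 1.19 m/s × 0.8161 d × 86400 s/d = 83900 m ≈ 83.9 km.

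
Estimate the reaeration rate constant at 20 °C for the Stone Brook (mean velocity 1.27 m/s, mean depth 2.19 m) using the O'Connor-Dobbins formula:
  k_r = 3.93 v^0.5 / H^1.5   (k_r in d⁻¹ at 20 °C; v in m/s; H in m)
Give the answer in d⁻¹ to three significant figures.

k_r = 3.93 × 1.27^0.5 / 2.19^1.5 = 3.93 × 1.127 / 3.241 = 1.367 d⁻¹.

k_r ≈ 1.37 d⁻¹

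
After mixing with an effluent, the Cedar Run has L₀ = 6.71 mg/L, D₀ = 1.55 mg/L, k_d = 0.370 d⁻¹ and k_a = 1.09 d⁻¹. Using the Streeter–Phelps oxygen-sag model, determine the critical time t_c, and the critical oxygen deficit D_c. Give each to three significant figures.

With k_a/k_d = 2.946 and 1 − D₀(k_a−k_d)/(k_d L₀) = 0.5505,
t_c = ln(2.946 × 0.5505) / (1.09 − 0.370) = ln(1.622) / 0.7200 = 0.4835/0.7200 = 0.6715 d.
D_c = (k_d/k_a) L₀ e^(−k_d t_c) = (0.370/1.09) × 6.71 × e^(−0.370×0.6715) = 0.3394 × 6.71 × 0.7800 = 1.777 mg/L.

t_c ≈ 0.672 d; D_c ≈ 1.78 mg/L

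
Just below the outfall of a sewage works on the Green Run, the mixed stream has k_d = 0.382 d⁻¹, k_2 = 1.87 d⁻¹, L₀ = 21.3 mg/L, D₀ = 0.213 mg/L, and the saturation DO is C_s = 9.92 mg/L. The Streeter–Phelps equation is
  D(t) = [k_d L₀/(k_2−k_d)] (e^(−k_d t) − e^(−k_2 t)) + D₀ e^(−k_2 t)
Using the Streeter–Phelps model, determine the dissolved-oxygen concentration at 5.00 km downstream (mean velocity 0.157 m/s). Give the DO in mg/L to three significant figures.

Travel time t = x/v = 5.00 km / (0.157 m/s) = 5000 m / 0.157 m/s = 31850 s = 0.3686 d.
k_d L₀/(k_2−k_d) = 0.382×21.3/(1.87−0.382) = 8.137/1.488 = 5.468 mg/L.
e^(−k_d t) = e^(−0.382×0.3686) = 0.8687; e^(−k_2 t) = e^(−1.87×0.3686) = 0.5019.
D = 5.468 × (0.8687 − 0.5019) + 0.213 × 0.5019 = 2.005 + 0.1069 = 2.112 mg/L.
DO = C_s − D = 9.92 − 2.112 = 7.808 mg/L.

DO ≈ 7.81 mg/L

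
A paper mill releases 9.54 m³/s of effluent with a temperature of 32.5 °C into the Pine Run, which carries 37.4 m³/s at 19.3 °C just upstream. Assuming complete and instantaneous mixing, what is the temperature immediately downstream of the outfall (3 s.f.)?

Flow-weighted mixing: C = (Q_r C_r + Q_w C_w)/(Q_r + Q_w)
= (37.4×19.3 + 9.54×32.5)/(37.4 + 9.54) = 1032/46.94 = 21.98 °C.

22.0 °C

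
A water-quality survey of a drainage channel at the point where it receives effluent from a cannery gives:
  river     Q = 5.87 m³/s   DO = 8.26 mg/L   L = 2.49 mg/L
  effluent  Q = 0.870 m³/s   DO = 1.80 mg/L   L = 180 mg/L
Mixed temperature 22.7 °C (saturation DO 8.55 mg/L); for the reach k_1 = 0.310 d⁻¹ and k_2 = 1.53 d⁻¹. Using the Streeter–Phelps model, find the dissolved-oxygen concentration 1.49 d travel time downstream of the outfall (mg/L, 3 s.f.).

DO ≈ 5.03 mg/L

Mixed DO = (5.87×8.26 + 0.870×1.80)/(5.87+0.870) = 50.05/6.740 = 7.426 mg/L.
Mixed L₀ = (5.87×2.49 + 0.870×180)/(6.740) = 171.2/6.740 = 25.40 mg/L.
Initial deficit D₀ = C_s − DO₀ = 8.55 − 7.426 = 1.124 mg/L.
D(1.49) = [0.310×25.40/(1.53−0.310)](e^(−0.310×1.49) − e^(−1.53×1.49)) + 1.124 e^(−1.53×1.49)
= 6.455 × (0.6301 − 0.1023) + 1.124 × 0.1023 = 3.522 mg/L.
DO = 8.55 − 3.522 = 5.028 mg/L.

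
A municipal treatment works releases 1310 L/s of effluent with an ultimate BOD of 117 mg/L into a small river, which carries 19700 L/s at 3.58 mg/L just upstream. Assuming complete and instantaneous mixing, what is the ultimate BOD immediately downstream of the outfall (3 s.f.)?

10.7 mg/L

Flow-weighted mixing: C = (Q_r C_r + Q_w C_w)/(Q_r + Q_w)
= (19700×3.58 + 1310×117)/(19700 + 1310) = 223800/21010 = 10.65 mg/L.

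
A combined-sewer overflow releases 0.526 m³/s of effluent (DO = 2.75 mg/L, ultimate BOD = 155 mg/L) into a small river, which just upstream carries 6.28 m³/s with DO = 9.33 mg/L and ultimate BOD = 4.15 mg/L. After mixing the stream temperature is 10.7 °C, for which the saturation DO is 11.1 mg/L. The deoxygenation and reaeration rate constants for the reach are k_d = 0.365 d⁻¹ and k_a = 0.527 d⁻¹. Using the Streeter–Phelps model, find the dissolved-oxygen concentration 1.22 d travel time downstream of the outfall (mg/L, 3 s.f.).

DO ≈ 5.81 mg/L

Mixed DO = (6.28×9.33 + 0.526×2.75)/(6.28+0.526) = 60.04/6.806 = 8.821 mg/L.
Mixed L₀ = (6.28×4.15 + 0.526×155)/(6.806) = 107.6/6.806 = 15.81 mg/L.
Initial deficit D₀ = C_s − DO₀ = 11.1 − 8.821 = 2.279 mg/L.
D(1.22) = [0.365×15.81/(0.527−0.365)](e^(−0.365×1.22) − e^(−0.527×1.22)) + 2.279 e^(−0.527×1.22)
= 35.62 × (0.6406 − 0.5257) + 2.279 × 0.5257 = 5.290 mg/L.
DO = 11.1 − 5.290 = 5.810 mg/L.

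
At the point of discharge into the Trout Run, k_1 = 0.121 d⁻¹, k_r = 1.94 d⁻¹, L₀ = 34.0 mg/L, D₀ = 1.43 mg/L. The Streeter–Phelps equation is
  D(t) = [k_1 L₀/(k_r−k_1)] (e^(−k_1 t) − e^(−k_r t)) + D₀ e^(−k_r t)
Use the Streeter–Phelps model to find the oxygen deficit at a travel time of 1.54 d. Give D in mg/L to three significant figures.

k_1 L₀/(k_r−k_1) = 0.121×34.0/(1.94−0.121) = 4.114/1.819 = 2.262 mg/L.
e^(−k_1 t) = e^(−0.121×1.540) = 0.8300; e^(−k_r t) = e^(−1.94×1.540) = 0.05041.
D = 2.262 × (0.8300 − 0.05041) + 1.43 × 0.05041 = 1.763 + 0.07208 = 1.835 mg/L.

D ≈ 1.84 mg/L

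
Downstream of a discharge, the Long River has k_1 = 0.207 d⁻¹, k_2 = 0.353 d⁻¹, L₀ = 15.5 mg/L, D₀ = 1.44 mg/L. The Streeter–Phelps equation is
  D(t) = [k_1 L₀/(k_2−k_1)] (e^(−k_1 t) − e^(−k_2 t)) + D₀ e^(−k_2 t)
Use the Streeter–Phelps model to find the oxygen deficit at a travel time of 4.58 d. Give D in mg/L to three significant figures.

D ≈ 4.44 mg/L

k_1 L₀/(k_2−k_1) = 0.207×15.5/(0.353−0.207) = 3.208/0.1460 = 21.98 mg/L.
e^(−k_1 t) = e^(−0.207×4.580) = 0.3875; e^(−k_2 t) = e^(−0.353×4.580) = 0.1985.
D = 21.98 × (0.3875 − 0.1985) + 1.44 × 0.1985 = 4.152 + 0.2859 = 4.438 mg/L.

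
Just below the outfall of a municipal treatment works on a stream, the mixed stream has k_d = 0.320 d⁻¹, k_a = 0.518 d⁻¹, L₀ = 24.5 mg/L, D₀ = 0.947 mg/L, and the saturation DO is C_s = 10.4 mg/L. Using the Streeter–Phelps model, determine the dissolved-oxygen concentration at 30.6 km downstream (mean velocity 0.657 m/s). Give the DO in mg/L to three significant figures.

Travel time t = x/v = 30.6 km / (0.657 m/s) = 30600 m / 0.657 m/s = 46580 s = 0.5391 d.
k_d L₀/(k_a−k_d) = 0.320×24.5/(0.518−0.320) = 7.840/0.1980 = 39.60 mg/L.
e^(−k_d t) = e^(−0.320×0.5391) = 0.8416; e^(−k_a t) = e^(−0.518×0.5391) = 0.7564.
D = 39.60 × (0.8416 − 0.7564) + 0.947 × 0.7564 = 3.373 + 0.7163 = 4.090 mg/L.
DO = C_s − D = 10.4 − 4.090 = 6.310 mg/L.

DO ≈ 6.31 mg/L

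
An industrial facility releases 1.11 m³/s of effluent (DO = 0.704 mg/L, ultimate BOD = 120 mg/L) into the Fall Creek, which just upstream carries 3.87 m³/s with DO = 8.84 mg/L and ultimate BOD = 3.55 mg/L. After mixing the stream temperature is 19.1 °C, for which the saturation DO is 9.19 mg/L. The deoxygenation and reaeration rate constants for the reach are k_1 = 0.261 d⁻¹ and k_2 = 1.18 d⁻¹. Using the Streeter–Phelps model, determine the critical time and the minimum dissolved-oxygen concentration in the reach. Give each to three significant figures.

t_c ≈ 1.32 d; minimum DO ≈ 4.56 mg/L

Mixed DO = (3.87×8.84 + 1.11×0.704)/(3.87+1.11) = 34.99/4.980 = 7.027 mg/L.
Mixed L₀ = (3.87×3.55 + 1.11×120)/(4.980) = 146.9/4.980 = 29.51 mg/L.
Initial deficit D₀ = C_s − DO₀ = 9.19 − 7.027 = 2.163 mg/L.
t_c = (1/0.9190) ln[(1.18/0.261)(1 − 2.163×0.9190/(0.261×29.51))] = 1.088 × ln(3.354) = 1.317 d.
D_c = (0.261/1.18) × 29.51 × e^(−0.261×1.317) = 0.2212 × 29.51 × 0.7092 = 4.628 mg/L.
Minimum DO = 9.19 − 4.628 = 4.562 mg/L.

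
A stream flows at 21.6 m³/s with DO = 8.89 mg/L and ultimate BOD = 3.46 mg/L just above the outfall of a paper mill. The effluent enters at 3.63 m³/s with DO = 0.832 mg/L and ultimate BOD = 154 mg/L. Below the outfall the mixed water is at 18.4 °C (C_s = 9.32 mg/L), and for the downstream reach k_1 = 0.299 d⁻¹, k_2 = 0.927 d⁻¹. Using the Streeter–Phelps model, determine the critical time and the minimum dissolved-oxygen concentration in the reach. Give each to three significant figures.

Mixed DO = (21.6×8.89 + 3.63×0.832)/(21.6+3.63) = 195.0/25.23 = 7.731 mg/L.
Mixed L₀ = (21.6×3.46 + 3.63×154)/(25.23) = 633.8/25.23 = 25.12 mg/L.
Initial deficit D₀ = C_s − DO₀ = 9.32 − 7.731 = 1.589 mg/L.
t_c = (1/0.6280) ln[(0.927/0.299)(1 − 1.589×0.6280/(0.299×25.12))] = 1.592 × ln(2.688) = 1.575 d.
D_c = (0.299/0.927) × 25.12 × e^(−0.299×1.575) = 0.3225 × 25.12 × 0.6245 = 5.060 mg/L.
Minimum DO = 9.32 − 5.060 = 4.260 mg/L.

t_c ≈ 1.57 d; minimum DO ≈ 4.26 mg/L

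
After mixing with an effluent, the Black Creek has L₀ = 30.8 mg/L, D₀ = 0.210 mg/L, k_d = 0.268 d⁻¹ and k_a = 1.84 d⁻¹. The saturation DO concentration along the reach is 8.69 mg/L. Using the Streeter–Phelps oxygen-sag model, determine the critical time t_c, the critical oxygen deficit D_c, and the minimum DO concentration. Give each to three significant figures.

t_c ≈ 1.20 d; D_c ≈ 3.25 mg/L; min DO ≈ 5.44 mg/L

With k_a/k_d = 6.866 and 1 − D₀(k_a−k_d)/(k_d L₀) = 0.9600,
t_c = ln(6.866 × 0.9600) / (1.84 − 0.268) = ln(6.591) / 1.572 = 1.886/1.572 = 1.200 d.
D_c = (k_d/k_a) L₀ e^(−k_d t_c) = (0.268/1.84) × 30.8 × e^(−0.268×1.200) = 0.1457 × 30.8 × 0.7251 = 3.253 mg/L.
Minimum DO = C_s − D_c = 8.69 − 3.253 = 5.437 mg/L.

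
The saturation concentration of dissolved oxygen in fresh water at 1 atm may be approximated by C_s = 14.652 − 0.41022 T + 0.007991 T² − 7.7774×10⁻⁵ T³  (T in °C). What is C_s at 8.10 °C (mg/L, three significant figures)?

C_s = 14.652 − 0.41022×8.10 + 0.007991×8.10² − 7.7774×10⁻⁵×8.10³ = 11.81 mg/L.

C_s ≈ 11.8 mg/L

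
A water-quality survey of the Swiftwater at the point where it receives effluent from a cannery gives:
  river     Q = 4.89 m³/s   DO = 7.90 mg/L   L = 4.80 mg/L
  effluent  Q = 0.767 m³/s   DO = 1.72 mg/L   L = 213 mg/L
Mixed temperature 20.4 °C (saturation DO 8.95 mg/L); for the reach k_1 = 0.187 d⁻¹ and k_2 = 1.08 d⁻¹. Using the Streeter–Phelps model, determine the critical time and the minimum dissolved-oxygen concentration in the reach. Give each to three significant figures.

t_c ≈ 1.61 d; minimum DO ≈ 4.72 mg/L

Mixed DO = (4.89×7.90 + 0.767×1.72)/(4.89+0.767) = 39.95/5.657 = 7.062 mg/L.
Mixed L₀ = (4.89×4.80 + 0.767×213)/(5.657) = 186.8/5.657 = 33.03 mg/L.
Initial deficit D₀ = C_s − DO₀ = 8.95 − 7.062 = 1.888 mg/L.
t_c = (1/0.8930) ln[(1.08/0.187)(1 − 1.888×0.8930/(0.187×33.03))] = 1.120 × ln(4.199) = 1.607 d.
D_c = (0.187/1.08) × 33.03 × e^(−0.187×1.607) = 0.1731 × 33.03 × 0.7405 = 4.235 mg/L.
Minimum DO = 8.95 − 4.235 = 4.715 mg/L.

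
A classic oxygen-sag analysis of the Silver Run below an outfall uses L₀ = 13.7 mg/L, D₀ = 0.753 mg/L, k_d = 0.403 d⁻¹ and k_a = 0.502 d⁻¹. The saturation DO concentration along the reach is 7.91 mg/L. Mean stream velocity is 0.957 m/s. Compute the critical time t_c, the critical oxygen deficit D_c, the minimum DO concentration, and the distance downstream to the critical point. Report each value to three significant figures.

t_c ≈ 2.08 d; D_c ≈ 4.75 mg/L; min DO ≈ 3.16 mg/L; x_c ≈ 172 km

At the critical point dD/dt = 0, so k_d L₀ e^(−k_d t) = k_a D. Substituting D(t) from the Streeter–Phelps equation and solving for t gives
t_c = ln[(k_a/k_d)(1 − D₀(k_a−k_d)/(k_d L₀))] / (k_a−k_d).
Here k_a−k_d = 0.09900 d⁻¹ and 1 − D₀(k_a−k_d)/(k_d L₀) = 1 − 0.753×0.09900/(0.403×13.7) = 0.9865, so
t_c = ln(1.246 × 0.9865) / 0.09900 = 0.2061 / 0.09900 = 2.082 d.
D_c = (k_d/k_a) L₀ e^(−k_d t_c) = (0.403/0.502) × 13.7 × e^(−0.403×2.082) = 0.8028 × 13.7 × 0.4322 = 4.754 mg/L.
Minimum DO = C_s − D_c = 7.91 − 4.754 = 3.156 mg/L.
x_c = v t_c = 0.957 m/s × 2.082 d × 86400 s/d = 172100 m ≈ 172 km.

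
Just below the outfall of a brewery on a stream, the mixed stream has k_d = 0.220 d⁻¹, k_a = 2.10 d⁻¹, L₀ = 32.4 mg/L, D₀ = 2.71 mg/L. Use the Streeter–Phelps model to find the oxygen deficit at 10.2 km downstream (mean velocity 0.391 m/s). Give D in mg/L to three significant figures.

Travel time t = x/v = 10.2 km / (0.391 m/s) = 10200 m / 0.391 m/s = 26090 s = 0.3019 d.
k_d L₀/(k_a−k_d) = 0.220×32.4/(2.10−0.220) = 7.128/1.880 = 3.791 mg/L.
e^(−k_d t) = e^(−0.220×0.3019) = 0.9357; e^(−k_a t) = e^(−2.10×0.3019) = 0.5304.
D = 3.791 × (0.9357 − 0.5304) + 2.71 × 0.5304 = 1.537 + 1.437 = 2.974 mg/L.

D ≈ 2.97 mg/L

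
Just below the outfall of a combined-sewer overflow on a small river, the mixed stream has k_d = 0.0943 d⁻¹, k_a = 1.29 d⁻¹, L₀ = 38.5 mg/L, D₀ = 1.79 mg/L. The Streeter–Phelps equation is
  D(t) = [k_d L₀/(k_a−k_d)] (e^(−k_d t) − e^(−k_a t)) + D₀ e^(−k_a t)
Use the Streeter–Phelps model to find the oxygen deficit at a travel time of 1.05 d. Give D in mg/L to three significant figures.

k_d L₀/(k_a−k_d) = 0.0943×38.5/(1.29−0.0943) = 3.631/1.196 = 3.036 mg/L.
e^(−k_d t) = e^(−0.0943×1.050) = 0.9057; e^(−k_a t) = e^(−1.29×1.050) = 0.2581.
D = 3.036 × (0.9057 − 0.2581) + 1.79 × 0.2581 = 1.966 + 0.4620 = 2.428 mg/L.

D ≈ 2.43 mg/L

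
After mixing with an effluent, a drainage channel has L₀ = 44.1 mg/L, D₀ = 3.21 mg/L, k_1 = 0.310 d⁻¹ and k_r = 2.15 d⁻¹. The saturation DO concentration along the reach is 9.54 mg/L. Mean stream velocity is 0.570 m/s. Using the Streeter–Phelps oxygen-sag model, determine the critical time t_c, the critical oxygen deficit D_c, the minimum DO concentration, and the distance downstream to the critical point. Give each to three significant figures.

At the critical point dD/dt = 0, so k_1 L₀ e^(−k_1 t) = k_r D. Substituting D(t) from the Streeter–Phelps equation and solving for t gives
t_c = ln[(k_r/k_1)(1 − D₀(k_r−k_1)/(k_1 L₀))] / (k_r−k_1).
Here k_r−k_1 = 1.840 d⁻¹ and 1 − D₀(k_r−k_1)/(k_1 L₀) = 1 − 3.21×1.840/(0.310×44.1) = 0.5680, so
t_c = ln(6.935 × 0.5680) / 1.840 = 1.371 / 1.840 = 0.7451 d.
L(t_c) = L₀ e^(−k_1 t_c) = 44.1 × 0.7938 = 35.00 mg/L, and at the critical point k_r D_c = k_1 L, so D_c = (0.310/2.15) × 35.00 = 5.047 mg/L.
Minimum DO = C_s − D_c = 9.54 − 5.047 = 4.493 mg/L.
x_c = v t_c = 0.570 m/s × 0.7451 d × 86400 s/d = 36690 m ≈ 36.7 km.

t_c ≈ 0.745 d; D_c ≈ 5.05 mg/L; min DO ≈ 4.49 mg/L; x_c ≈ 36.7 km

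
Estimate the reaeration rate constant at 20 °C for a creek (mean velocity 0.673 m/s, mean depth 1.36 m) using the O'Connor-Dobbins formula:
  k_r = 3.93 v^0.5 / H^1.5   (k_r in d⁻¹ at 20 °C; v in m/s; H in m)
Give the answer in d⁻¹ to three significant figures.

k_r = 3.93 × 0.673^0.5 / 1.36^1.5 = 3.93 × 0.8204 / 1.586 = 2.033 d⁻¹.

k_r ≈ 2.03 d⁻¹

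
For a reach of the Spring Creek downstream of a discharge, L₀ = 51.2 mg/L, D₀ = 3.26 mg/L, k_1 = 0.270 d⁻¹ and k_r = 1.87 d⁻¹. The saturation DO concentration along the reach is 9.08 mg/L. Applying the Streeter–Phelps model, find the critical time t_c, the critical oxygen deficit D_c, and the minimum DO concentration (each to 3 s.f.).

t_c ≈ 0.913 d; D_c ≈ 5.78 mg/L; min DO ≈ 3.30 mg/L

With k_r/k_1 = 6.926 and 1 − D₀(k_r−k_1)/(k_1 L₀) = 0.6227,
t_c = ln(6.926 × 0.6227) / (1.87 − 0.270) = ln(4.313) / 1.600 = 1.462/1.600 = 0.9135 d.
L(t_c) = L₀ e^(−k_1 t_c) = 51.2 × 0.7814 = 40.01 mg/L, and at the critical point k_r D_c = k_1 L, so D_c = (0.270/1.87) × 40.01 = 5.777 mg/L.
Minimum DO = C_s − D_c = 9.08 − 5.777 = 3.303 mg/L.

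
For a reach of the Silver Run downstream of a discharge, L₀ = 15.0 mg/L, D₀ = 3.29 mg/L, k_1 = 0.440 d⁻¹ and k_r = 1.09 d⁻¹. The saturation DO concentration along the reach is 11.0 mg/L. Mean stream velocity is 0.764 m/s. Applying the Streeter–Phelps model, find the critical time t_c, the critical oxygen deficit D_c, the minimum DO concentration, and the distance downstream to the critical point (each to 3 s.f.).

t_c = [1/(k_r−k_1)] ln[(k_r/k_1)(1 − D₀(k_r−k_1)/(k_1 L₀))]
= [1/(1.09−0.440)] ln[(1.09/0.440)(1 − 3.29×0.6500/(0.440×15.0))]
= (1/0.6500) ln[2.477 × 0.6760] = 1.538 × ln(1.675) = 1.538 × 0.5156 = 0.7932 d.
L(t_c) = L₀ e^(−k_1 t_c) = 15.0 × 0.7054 = 10.58 mg/L, and at the critical point k_r D_c = k_1 L, so D_c = (0.440/1.09) × 10.58 = 4.271 mg/L.
Minimum DO = C_s − D_c = 11.0 − 4.271 = 6.729 mg/L.
x_c = v t_c = 0.764 m/s × 0.7932 d × 86400 s/d = 52360 m ≈ 52.4 km.

t_c ≈ 0.793 d; D_c ≈ 4.27 mg/L; min DO ≈ 6.73 mg/L; x_c ≈ 52.4 km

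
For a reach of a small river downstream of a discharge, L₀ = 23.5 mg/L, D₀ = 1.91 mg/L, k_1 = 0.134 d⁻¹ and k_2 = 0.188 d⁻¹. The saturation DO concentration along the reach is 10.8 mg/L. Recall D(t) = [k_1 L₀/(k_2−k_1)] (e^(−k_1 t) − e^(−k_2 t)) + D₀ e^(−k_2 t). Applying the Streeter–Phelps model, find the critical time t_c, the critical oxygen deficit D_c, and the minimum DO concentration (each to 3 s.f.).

t_c ≈ 5.65 d; D_c ≈ 7.85 mg/L; min DO ≈ 2.95 mg/L

t_c = [1/(k_2−k_1)] ln[(k_2/k_1)(1 − D₀(k_2−k_1)/(k_1 L₀))]
= [1/(0.188−0.134)] ln[(0.188/0.134)(1 − 1.91×0.05400/(0.134×23.5))]
= (1/0.05400) ln[1.403 × 0.9672] = 18.52 × ln(1.357) = 18.52 × 0.3053 = 5.654 d.
L(t_c) = L₀ e^(−k_1 t_c) = 23.5 × 0.4688 = 11.02 mg/L, and at the critical point k_2 D_c = k_1 L, so D_c = (0.134/0.188) × 11.02 = 7.852 mg/L.
Minimum DO = C_s − D_c = 10.8 − 7.852 = 2.948 mg/L.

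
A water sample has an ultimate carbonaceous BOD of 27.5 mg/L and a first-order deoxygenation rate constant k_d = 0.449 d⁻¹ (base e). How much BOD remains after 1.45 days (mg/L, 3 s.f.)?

L_t = L₀ e^(−k_d t) = 27.5 × e^(−0.449×1.45) = 27.5 × 0.5215 = 14.34 mg/L.

L ≈ 14.3 mg/L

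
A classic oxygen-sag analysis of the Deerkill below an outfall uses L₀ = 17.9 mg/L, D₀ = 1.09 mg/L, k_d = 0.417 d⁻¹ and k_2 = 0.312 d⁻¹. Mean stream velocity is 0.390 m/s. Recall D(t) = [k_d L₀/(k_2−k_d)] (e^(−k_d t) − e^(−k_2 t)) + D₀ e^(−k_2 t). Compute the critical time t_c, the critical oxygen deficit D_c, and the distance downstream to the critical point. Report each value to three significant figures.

At the critical point dD/dt = 0, so k_d L₀ e^(−k_d t) = k_2 D. Substituting D(t) from the Streeter–Phelps equation and solving for t gives
t_c = ln[(k_2/k_d)(1 − D₀(k_2−k_d)/(k_d L₀))] / (k_2−k_d).
Here k_2−k_d = -0.1050 d⁻¹ and 1 − D₀(k_2−k_d)/(k_d L₀) = 1 − 1.09×-0.1050/(0.417×17.9) = 1.015, so
t_c = ln(0.7482 × 1.015) / -0.1050 = -0.2749 / -0.1050 = 2.618 d.
D_c = (k_d/k_2) L₀ e^(−k_d t_c) = (0.417/0.312) × 17.9 × e^(−0.417×2.618) = 1.337 × 17.9 × 0.3357 = 8.031 mg/L.
x_c = v t_c = 0.390 m/s × 2.618 d × 86400 s/d = 88210 m ≈ 88.2 km.

t_c ≈ 2.62 d; D_c ≈ 8.03 mg/L; x_c ≈ 88.2 km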